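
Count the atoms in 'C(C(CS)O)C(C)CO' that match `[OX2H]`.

2

The query [OX2H] means: aliphatic oxygen with two connections, one of which is H — an -OH oxygen.
Check the 9 heavy atoms by environment: 3× C (H2, X4) → no; 2× C (H1, X4) → no; 1× C (H3, X4) → no; 2× O (H1, X2) → match; 1× S (H1, X2) → no.
That gives 2 matching atoms.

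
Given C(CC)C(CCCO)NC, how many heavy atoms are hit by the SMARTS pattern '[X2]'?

1

The query [X2] means: any atom with exactly two total connections (bonds + H).
Check the 10 heavy atoms by environment: 8× C (X4) → no; 1× N (X3) → no; 1× O (X2) → match.
That gives 1 matching atom.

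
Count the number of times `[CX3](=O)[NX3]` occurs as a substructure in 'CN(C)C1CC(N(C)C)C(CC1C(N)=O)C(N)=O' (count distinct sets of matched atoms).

[CX3](=O)[NX3] is the SMARTS for an amide: a carbonyl carbon bonded to a trivalent nitrogen.
The molecule carries 2 separate instances of a primary amide (-C(=O)NH2) meeting every constraint; each maps to a distinct set of atoms, giving 2 matches.

2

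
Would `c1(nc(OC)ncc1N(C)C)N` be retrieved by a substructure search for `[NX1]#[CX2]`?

No

The pattern [NX1]#[CX2] describes a nitrogen triple-bonded to a two-connected carbon — a nitrile.
The closest candidate here is a primary amino group (-NH2), but the nitrogen is NX3 (three connections), not NX1 triple-bonded. No other fragment satisfies the full query, so there is no match.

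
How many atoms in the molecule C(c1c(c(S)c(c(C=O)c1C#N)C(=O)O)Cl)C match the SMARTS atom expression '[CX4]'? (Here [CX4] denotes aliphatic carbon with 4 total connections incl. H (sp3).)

2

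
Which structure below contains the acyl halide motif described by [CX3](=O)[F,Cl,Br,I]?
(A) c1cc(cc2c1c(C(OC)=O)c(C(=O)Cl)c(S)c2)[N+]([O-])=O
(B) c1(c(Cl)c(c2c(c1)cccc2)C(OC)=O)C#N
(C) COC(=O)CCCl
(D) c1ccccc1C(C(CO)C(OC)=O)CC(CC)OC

A

[CX3](=O)[F,Cl,Br,I] describes a carbonyl carbon bonded to a halogen (an acyl halide).
(A) contains an acyl chloride (-C(=O)Cl), which satisfies every atom and bond constraint.
(B) has a methyl-ester group (-C(=O)OCH3) but the carbonyl is bonded to -O-C, not to a halogen.
(C) has a chloro substituent but the Cl is not on a carbonyl carbon.
(D) has a methyl-ester group (-C(=O)OCH3) but the carbonyl is bonded to -O-C, not to a halogen.
So the answer is (A).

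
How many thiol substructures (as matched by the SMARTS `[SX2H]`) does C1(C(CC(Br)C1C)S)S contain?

[SX2H] is the SMARTS for a thiol: an aliphatic sulfur with two connections, one being H.
The molecule carries 2 separate instances of a thiol (-SH) meeting every constraint; each maps to a distinct set of atoms, giving 2 matches.

2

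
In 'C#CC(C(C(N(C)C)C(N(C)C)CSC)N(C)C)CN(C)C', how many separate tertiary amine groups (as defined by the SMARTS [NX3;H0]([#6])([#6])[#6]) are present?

[NX3;H0]([#6])([#6])[#6] is the SMARTS for a tertiary amine: a trivalent nitrogen with no H, bonded to three carbons.
The molecule carries 4 separate instances of a dimethylamino group (-N(CH3)2) meeting every constraint; each maps to a distinct set of atoms, giving 4 matches.

4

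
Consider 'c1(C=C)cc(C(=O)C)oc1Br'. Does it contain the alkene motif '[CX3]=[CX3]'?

Yes

The pattern [CX3]=[CX3] describes a non-aromatic C=C double bond between two sp2 carbons — an alkene.
The molecule carries a vinyl group (-CH=CH2), whose atoms satisfy every constraint of the query, so the pattern matches.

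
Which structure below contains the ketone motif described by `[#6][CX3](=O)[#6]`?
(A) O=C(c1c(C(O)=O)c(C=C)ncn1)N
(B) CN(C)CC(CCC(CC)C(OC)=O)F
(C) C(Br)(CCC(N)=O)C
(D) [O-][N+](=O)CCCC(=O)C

[#6][CX3](=O)[#6] describes a carbonyl carbon (no H) flanked by two carbons (a ketone).
(A) has a carboxylic acid group (-C(=O)OH) but one neighbour of the carbonyl carbon is O, not C.
(B) has a methyl-ester group (-C(=O)OCH3) but one neighbour of the carbonyl carbon is O, not C.
(C) has a primary amide (-C(=O)NH2) but one neighbour of the carbonyl carbon is N, not C.
(D) contains an acetyl/ketone group (-C(=O)CH3), which satisfies every atom and bond constraint.
So the answer is (D).

D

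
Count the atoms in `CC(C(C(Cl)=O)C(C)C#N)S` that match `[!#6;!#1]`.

4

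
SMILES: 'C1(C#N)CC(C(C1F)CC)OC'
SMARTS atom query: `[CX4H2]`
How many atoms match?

2

Check the 12 heavy atoms by environment: 4× C (H1, X4) → no; 2× C (H2, X4) → match; 1× O (H0, X2) → no; 2× C (H3, X4) → no; 1× F (H0, X1) → no; 1× C (H0, X2) → no; 1× N (H0, X1) → no.
That gives 2 matching atoms.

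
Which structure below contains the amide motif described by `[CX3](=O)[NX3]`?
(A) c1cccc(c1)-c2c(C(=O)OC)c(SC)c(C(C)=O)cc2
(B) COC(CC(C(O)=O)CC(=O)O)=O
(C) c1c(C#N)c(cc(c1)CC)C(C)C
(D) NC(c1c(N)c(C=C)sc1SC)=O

D

[CX3](=O)[NX3] describes a carbonyl carbon bonded to a trivalent nitrogen (an amide).
(A) has a methyl-ester group (-C(=O)OCH3) but the carbonyl is bonded to O, not to an NX3 nitrogen.
(B) has a carboxylic acid group (-C(=O)OH) but the carbonyl is bonded to O, not to an NX3 nitrogen.
(C) has a nitrile (-C#N) but the nitrile N is NX1 (triple-bonded), not NX3.
(D) contains a primary amide (-C(=O)NH2), which satisfies every atom and bond constraint.
So the answer is (D).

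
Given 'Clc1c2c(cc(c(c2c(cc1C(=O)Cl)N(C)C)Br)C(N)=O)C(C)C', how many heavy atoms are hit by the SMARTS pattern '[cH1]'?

2

The query [cH1] means: aromatic carbon bearing exactly one hydrogen.
Check the 24 heavy atoms by environment: 8× c (aromatic, H0) → no; 2× c (aromatic, H1) → match; 2× C (H0) → no; 2× O (H0) → no; 1× N (H2) → no; 2× Cl (H0) → no; 1× Br (H0) → no; 1× C (H1) → no; 4× C (H3) → no; 1× N (H0) → no.
That gives 2 matching atoms.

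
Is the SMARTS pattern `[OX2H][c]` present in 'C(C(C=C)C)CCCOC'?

No

The pattern [OX2H][c] describes a hydroxyl oxygen attached to an aromatic carbon — a phenol.
The closest candidate here is a methoxy ether (-OCH3), but the oxygen has H0, not H1. No other fragment satisfies the full query, so there is no match.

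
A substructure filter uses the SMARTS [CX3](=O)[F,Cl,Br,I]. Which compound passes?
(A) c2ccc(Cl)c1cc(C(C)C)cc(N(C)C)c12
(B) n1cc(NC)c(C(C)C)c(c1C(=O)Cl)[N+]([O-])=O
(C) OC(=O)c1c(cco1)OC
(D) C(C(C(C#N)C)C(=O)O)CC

B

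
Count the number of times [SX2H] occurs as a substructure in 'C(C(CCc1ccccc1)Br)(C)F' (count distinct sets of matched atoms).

0

[SX2H] is the SMARTS for a thiol: an aliphatic sulfur with two connections, one being H.
No fragment in the molecule satisfies every constraint, giving 0 matches.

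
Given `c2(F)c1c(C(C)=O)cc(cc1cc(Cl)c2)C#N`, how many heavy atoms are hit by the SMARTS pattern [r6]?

10

The query [r6] means: r6 matches atoms in a six-membered ring.
Check the 17 heavy atoms by environment: 10× c (aromatic, in 6-ring) → match; 3× C (acyclic) → no; 1× O (acyclic) → no; 1× F (acyclic) → no; 1× N (acyclic) → no; 1× Cl (acyclic) → no.
That gives 10 matching atoms.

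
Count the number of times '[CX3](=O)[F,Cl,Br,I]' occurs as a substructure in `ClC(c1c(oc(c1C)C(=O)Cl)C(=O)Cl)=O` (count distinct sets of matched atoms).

3

[CX3](=O)[F,Cl,Br,I] is the SMARTS for an acyl halide: a carbonyl carbon bonded to a halogen.
The molecule carries 3 separate instances of an acyl chloride (-C(=O)Cl) meeting every constraint; each maps to a distinct set of atoms, giving 3 matches.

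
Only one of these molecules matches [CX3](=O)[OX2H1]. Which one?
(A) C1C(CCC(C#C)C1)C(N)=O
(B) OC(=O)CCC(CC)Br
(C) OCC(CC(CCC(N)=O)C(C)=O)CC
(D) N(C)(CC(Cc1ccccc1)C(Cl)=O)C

[CX3](=O)[OX2H1] describes an sp2 carbon double-bonded to O and single-bonded to an -OH oxygen (a carboxylic acid).
(A) has a primary amide (-C(=O)NH2) but the carbonyl is bonded to N, not to an -OH oxygen.
(B) contains a carboxylic acid group (-C(=O)OH), which satisfies every atom and bond constraint.
(C) has a primary amide (-C(=O)NH2) but the carbonyl is bonded to N, not to an -OH oxygen.
(D) has an acyl chloride (-C(=O)Cl) but the carbonyl is bonded to Cl, not to an -OH oxygen.
So the answer is (B).

B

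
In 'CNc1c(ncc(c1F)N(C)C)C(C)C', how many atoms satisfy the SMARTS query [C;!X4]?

The query [C;!X4] means: aliphatic carbon that does not have four total connections.
Check the 15 heavy atoms by environment: 1× n (aromatic, X2) → no; 5× c (aromatic, X3) → no; 2× N (X3) → no; 6× C (X4) → no; 1× F (X1) → no.
No environment satisfies the query, so 0 matching atoms.

0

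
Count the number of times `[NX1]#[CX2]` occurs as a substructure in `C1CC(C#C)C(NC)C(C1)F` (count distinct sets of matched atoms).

0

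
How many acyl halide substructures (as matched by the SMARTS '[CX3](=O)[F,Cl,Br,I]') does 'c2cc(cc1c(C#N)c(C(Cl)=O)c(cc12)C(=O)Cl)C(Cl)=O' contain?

3

[CX3](=O)[F,Cl,Br,I] is the SMARTS for an acyl halide: a carbonyl carbon bonded to a halogen.
The molecule carries 3 separate instances of an acyl chloride (-C(=O)Cl) meeting every constraint; each maps to a distinct set of atoms, giving 3 matches.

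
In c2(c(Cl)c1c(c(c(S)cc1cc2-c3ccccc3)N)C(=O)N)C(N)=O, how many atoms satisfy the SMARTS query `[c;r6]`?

16

Check the 25 heavy atoms by environment: 16× c (aromatic, in 6-ring) → match; 3× N (acyclic) → no; 1× Cl (acyclic) → no; 1× S (acyclic) → no; 2× C (acyclic) → no; 2× O (acyclic) → no.
That gives 16 matching atoms.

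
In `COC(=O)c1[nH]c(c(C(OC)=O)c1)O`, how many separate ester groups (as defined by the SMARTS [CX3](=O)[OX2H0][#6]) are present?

2

[CX3](=O)[OX2H0][#6] is the SMARTS for an ester: a carbonyl carbon bonded to an oxygen that is itself bonded to carbon (no H on that O).
The molecule carries 2 separate instances of a methyl-ester group (-C(=O)OCH3) meeting every constraint; each maps to a distinct set of atoms, giving 2 matches.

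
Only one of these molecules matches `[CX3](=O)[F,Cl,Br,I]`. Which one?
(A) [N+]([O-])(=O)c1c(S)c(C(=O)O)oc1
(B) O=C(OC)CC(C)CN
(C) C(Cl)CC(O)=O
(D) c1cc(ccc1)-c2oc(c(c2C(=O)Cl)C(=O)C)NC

D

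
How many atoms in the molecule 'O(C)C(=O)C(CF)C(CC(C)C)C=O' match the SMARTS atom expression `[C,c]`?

The query [C,c] means: comma = OR; matches aliphatic or aromatic carbon — same as #6.
Check the 14 heavy atoms by environment: 10× C → match; 3× O → no; 1× F → no.
That gives 10 matching atoms.

10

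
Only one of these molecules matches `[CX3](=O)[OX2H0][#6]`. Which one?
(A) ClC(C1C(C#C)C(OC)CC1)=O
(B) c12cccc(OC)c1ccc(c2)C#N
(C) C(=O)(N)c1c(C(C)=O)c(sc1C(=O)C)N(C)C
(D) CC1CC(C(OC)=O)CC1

D

[CX3](=O)[OX2H0][#6] describes a carbonyl carbon bonded to an oxygen that is itself bonded to carbon (no H on that O) (an ester).
(A) has a methoxy ether (-OCH3) but the ether oxygen is not adjacent to a C=O carbon.
(B) has a methoxy ether (-OCH3) but the ether oxygen is not adjacent to a C=O carbon.
(C) has a primary amide (-C(=O)NH2) but the carbonyl is bonded to N, not to an O-C linkage.
(D) contains a methyl-ester group (-C(=O)OCH3), which satisfies every atom and bond constraint.
So the answer is (D).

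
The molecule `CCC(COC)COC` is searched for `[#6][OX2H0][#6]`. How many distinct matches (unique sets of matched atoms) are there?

2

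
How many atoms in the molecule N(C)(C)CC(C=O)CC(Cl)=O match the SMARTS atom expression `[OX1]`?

The query [OX1] means: aliphatic oxygen with one total connection — typically a carbonyl =O or an oxide.
Check the 11 heavy atoms by environment: 5× C (X4) → no; 2× C (X3) → no; 2× O (X1) → match; 1× Cl (X1) → no; 1× N (X3) → no.
That gives 2 matching atoms.

2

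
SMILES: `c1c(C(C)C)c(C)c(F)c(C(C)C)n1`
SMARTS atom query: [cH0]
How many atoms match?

4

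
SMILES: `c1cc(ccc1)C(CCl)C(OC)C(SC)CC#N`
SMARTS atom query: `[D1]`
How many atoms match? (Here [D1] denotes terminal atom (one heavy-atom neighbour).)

4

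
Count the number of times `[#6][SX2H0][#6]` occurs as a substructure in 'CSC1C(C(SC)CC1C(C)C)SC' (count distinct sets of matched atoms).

3

[#6][SX2H0][#6] is the SMARTS for a thioether: an aliphatic sulfur bridging two carbons with no H on the sulfur.
The molecule carries 3 separate instances of a methylthio ether (-SCH3) meeting every constraint; each maps to a distinct set of atoms, giving 3 matches.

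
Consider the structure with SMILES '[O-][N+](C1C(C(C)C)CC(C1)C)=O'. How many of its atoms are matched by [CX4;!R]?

The query [CX4;!R] means: aliphatic carbon with four total connections, not in a ring.
Check the 12 heavy atoms by environment: 5× C (X4, in 5-ring) → no; 4× C (X4, acyclic) → match; 1× N (charge +1, X3, acyclic) → no; 1× O (charge -1, X1, acyclic) → no; 1× O (X1, acyclic) → no.
That gives 4 matching atoms.

4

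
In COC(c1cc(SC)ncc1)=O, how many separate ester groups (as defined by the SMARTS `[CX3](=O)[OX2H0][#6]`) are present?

[CX3](=O)[OX2H0][#6] is the SMARTS for an ester: a carbonyl carbon bonded to an oxygen that is itself bonded to carbon (no H on that O).
Exactly one fragment in the molecule meets all constraints, giving 1 match.

1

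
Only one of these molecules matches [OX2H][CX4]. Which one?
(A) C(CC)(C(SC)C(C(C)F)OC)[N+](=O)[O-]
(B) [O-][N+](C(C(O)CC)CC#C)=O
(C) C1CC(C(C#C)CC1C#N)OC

B

[OX2H][CX4] describes a hydroxyl oxygen bound to an sp3 (X4) carbon (an aliphatic alcohol).
(A) has a methoxy ether (-OCH3) but the oxygen has H0 (ether), not H1.
(B) contains a hydroxyl group (-OH), which satisfies every atom and bond constraint.
(C) has a methoxy ether (-OCH3) but the oxygen has H0 (ether), not H1.
So the answer is (B).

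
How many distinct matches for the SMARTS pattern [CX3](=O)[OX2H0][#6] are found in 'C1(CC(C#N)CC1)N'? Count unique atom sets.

[CX3](=O)[OX2H0][#6] is the SMARTS for an ester: a carbonyl carbon bonded to an oxygen that is itself bonded to carbon (no H on that O).
No fragment in the molecule satisfies every constraint, giving 0 matches.

0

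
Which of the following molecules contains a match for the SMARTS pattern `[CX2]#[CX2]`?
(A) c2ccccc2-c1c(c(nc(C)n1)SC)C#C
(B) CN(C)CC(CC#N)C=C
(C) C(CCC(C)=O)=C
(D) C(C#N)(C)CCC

[CX2]#[CX2] describes a carbon-carbon triple bond (an alkyne).
(A) contains an ethynyl group (-C#CH), which satisfies every atom and bond constraint.
(B) has a vinyl group (-CH=CH2) but the C=C is a double bond; both carbons are CX3, not CX2.
(C) has a vinyl group (-CH=CH2) but the C=C is a double bond; both carbons are CX3, not CX2.
(D) has a nitrile (-C#N) but the triple bond is C#N, not C#C.
So the answer is (A).

A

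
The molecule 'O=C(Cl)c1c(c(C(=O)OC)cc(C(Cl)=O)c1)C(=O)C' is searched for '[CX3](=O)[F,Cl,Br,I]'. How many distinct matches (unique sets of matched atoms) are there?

2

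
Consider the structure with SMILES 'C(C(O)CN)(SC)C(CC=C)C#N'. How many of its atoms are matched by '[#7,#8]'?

3

Check the 13 heavy atoms by environment: 9× C → no; 1× O → match; 2× N → match; 1× S → no.
Summing the matching environments: 1 + 2 = 3 matching atoms.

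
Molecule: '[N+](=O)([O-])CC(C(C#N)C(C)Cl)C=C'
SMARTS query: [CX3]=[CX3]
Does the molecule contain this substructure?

Yes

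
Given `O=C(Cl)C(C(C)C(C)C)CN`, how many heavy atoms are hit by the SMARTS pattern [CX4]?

Check the 11 heavy atoms by environment: 7× C (X4) → match; 1× C (X3) → no; 1× O (X1) → no; 1× Cl (X1) → no; 1× N (X3) → no.
That gives 7 matching atoms.

7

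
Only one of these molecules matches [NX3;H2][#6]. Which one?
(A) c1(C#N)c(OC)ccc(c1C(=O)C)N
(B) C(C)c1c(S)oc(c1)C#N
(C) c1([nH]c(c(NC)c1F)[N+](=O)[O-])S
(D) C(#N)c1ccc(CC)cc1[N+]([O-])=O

[NX3;H2][#6] describes a trivalent nitrogen with two H attached to carbon (a primary amine).
(A) contains a primary amino group (-NH2), which satisfies every atom and bond constraint.
(B) has a nitrile (-C#N) but the nitrogen is NX1 (triple-bonded), not NX3 with two H.
(C) has a nitro group (-[N+](=O)[O-]) but the nitrogen is [N+] with no H, not NX3H2.
(D) has a nitrile (-C#N) but the nitrogen is NX1 (triple-bonded), not NX3 with two H.
So the answer is (A).

A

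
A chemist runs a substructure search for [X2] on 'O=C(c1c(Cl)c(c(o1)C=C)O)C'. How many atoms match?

The query [X2] means: any atom with exactly two total connections (bonds + H).
Check the 12 heavy atoms by environment: 1× o (aromatic, X2) → match; 4× c (aromatic, X3) → no; 1× O (X2) → match; 1× Cl (X1) → no; 3× C (X3) → no; 1× O (X1) → no; 1× C (X4) → no.
Summing the matching environments: 1 + 1 = 2 matching atoms.

2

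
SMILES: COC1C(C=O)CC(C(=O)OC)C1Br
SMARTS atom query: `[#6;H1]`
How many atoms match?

5

The query [#6;H1] means: any carbon bearing exactly one hydrogen.
Check the 14 heavy atoms by environment: 1× C (H2) → no; 5× C (H1) → match; 1× C (H0) → no; 4× O (H0) → no; 2× C (H3) → no; 1× Br (H0) → no.
That gives 5 matching atoms.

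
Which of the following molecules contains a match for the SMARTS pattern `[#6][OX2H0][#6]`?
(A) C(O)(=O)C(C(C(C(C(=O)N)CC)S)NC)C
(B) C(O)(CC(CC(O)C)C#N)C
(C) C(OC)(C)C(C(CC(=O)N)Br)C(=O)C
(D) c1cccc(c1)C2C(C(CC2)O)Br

C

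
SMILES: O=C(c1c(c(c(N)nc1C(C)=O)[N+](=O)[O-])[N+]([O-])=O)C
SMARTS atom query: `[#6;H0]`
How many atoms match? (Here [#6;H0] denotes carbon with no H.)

The query [#6;H0] means: any carbon with no attached hydrogen.
Check the 19 heavy atoms by environment: 1× n (aromatic, H0) → no; 5× c (aromatic, H0) → match; 2× C (H0) → match; 4× O (H0) → no; 2× C (H3) → no; 2× N (charge +1, H0) → no; 2× O (charge -1, H0) → no; 1× N (H2) → no.
Summing the matching environments: 5 + 2 = 7 matching atoms.

7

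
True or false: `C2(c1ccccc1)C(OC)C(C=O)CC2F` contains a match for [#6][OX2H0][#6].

The pattern [#6][OX2H0][#6] describes an aliphatic oxygen bridging two carbons with no H on the oxygen — an ether.
The molecule carries a methoxy ether (-OCH3), whose atoms satisfy every constraint of the query, so the pattern matches.

True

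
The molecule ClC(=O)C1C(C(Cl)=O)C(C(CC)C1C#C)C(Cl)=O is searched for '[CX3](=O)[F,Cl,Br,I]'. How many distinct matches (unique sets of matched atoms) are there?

3

[CX3](=O)[F,Cl,Br,I] is the SMARTS for an acyl halide: a carbonyl carbon bonded to a halogen.
The molecule carries 3 separate instances of an acyl chloride (-C(=O)Cl) meeting every constraint; each maps to a distinct set of atoms, giving 3 matches.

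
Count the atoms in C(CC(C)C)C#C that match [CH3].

The query [CH3] means: aliphatic carbon with exactly three hydrogens.
Check the 7 heavy atoms by environment: 2× C (H2) → no; 2× C (H1) → no; 2× C (H3) → match; 1× C (H0) → no.
That gives 2 matching atoms.

2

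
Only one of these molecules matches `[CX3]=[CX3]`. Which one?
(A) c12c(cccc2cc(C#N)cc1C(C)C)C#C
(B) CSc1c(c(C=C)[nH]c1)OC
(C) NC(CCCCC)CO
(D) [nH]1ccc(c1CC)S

B

[CX3]=[CX3] describes a non-aromatic C=C double bond between two sp2 carbons (an alkene).
(A) has an ethynyl group (-C#CH) but the C-C bond is a triple bond, not a double bond.
(B) contains a vinyl group (-CH=CH2), which satisfies every atom and bond constraint.
(C) has an ethyl group (-CH2CH3) but its C-C bond is a single bond between CX4 carbons, not CX3=CX3.
(D) has an ethyl group (-CH2CH3) but its C-C bond is a single bond between CX4 carbons, not CX3=CX3.
So the answer is (B).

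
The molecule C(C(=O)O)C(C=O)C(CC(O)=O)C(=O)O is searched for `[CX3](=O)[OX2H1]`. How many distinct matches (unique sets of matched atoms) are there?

3

[CX3](=O)[OX2H1] is the SMARTS for a carboxylic acid: an sp2 carbon double-bonded to O and single-bonded to an -OH oxygen.
The molecule carries 3 separate instances of a carboxylic acid group (-C(=O)OH) meeting every constraint; each maps to a distinct set of atoms, giving 3 matches.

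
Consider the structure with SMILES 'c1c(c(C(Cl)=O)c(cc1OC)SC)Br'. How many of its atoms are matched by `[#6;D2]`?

2

The query [#6;D2] means: any carbon bonded to exactly two heavy atoms.
Check the 14 heavy atoms by environment: 4× c (aromatic, D3) → no; 2× c (aromatic, D2) → match; 1× S (D2) → no; 2× C (D1) → no; 1× Br (D1) → no; 1× O (D2) → no; 1× C (D3) → no; 1× O (D1) → no; 1× Cl (D1) → no.
That gives 2 matching atoms.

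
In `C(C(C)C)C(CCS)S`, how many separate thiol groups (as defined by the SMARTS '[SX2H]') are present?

[SX2H] is the SMARTS for a thiol: an aliphatic sulfur with two connections, one being H.
The molecule carries 2 separate instances of a thiol (-SH) meeting every constraint; each maps to a distinct set of atoms, giving 2 matches.

2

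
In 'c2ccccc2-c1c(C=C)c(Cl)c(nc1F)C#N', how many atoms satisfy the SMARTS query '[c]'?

11

The query [c] means: lowercase c matches aromatic carbon only.
Check the 18 heavy atoms by environment: 1× n (aromatic) → no; 11× c (aromatic) → match; 1× F → no; 3× C → no; 1× N → no; 1× Cl → no.
That gives 11 matching atoms.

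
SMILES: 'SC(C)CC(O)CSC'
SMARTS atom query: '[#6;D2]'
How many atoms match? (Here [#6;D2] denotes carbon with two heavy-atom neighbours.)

2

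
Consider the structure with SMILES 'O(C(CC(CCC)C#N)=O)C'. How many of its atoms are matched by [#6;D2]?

4

The query [#6;D2] means: any carbon bonded to exactly two heavy atoms.
Check the 11 heavy atoms by environment: 4× C (D2) → match; 2× C (D3) → no; 1× O (D1) → no; 1× O (D2) → no; 2× C (D1) → no; 1× N (D1) → no.
That gives 4 matching atoms.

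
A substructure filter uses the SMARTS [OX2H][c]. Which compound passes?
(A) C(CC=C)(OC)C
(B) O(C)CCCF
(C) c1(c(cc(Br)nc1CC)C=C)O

C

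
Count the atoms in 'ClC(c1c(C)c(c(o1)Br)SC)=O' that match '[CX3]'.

1

The query [CX3] means: C with X3: aliphatic carbon with exactly 3 total connections.
Check the 12 heavy atoms by environment: 1× o (aromatic, X2) → no; 4× c (aromatic, X3) → no; 2× C (X4) → no; 1× Br (X1) → no; 1× S (X2) → no; 1× C (X3) → match; 1× O (X1) → no; 1× Cl (X1) → no.
That gives 1 matching atom.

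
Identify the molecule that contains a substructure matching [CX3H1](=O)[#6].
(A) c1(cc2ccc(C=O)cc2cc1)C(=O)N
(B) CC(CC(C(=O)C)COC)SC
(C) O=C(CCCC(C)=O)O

[CX3H1](=O)[#6] describes an sp2 carbon with one H, double-bonded to O and single-bonded to carbon (an aldehyde).
(A) contains an aldehyde (-CHO), which satisfies every atom and bond constraint.
(B) has an acetyl/ketone group (-C(=O)CH3) but the carbonyl carbon has H0 (two carbon neighbours), not H1.
(C) has an acetyl/ketone group (-C(=O)CH3) but the carbonyl carbon has H0 (two carbon neighbours), not H1.
So the answer is (A).

A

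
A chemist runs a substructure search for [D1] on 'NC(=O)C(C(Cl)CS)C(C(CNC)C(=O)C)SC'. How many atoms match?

Check the 18 heavy atoms by environment: 2× C (D2) → no; 6× C (D3) → no; 2× O (D1) → match; 3× C (D1) → match; 1× S (D2) → no; 1× Cl (D1) → match; 1× N (D1) → match; 1× S (D1) → match; 1× N (D2) → no.
Summing the matching environments: 2 + 3 + 1 + 1 + 1 = 8 matching atoms.

8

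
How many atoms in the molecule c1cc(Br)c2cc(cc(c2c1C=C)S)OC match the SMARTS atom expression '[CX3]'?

2

The query [CX3] means: C with X3: aliphatic carbon with exactly 3 total connections.
Check the 16 heavy atoms by environment: 10× c (aromatic, X3) → no; 2× C (X3) → match; 1× S (X2) → no; 1× Br (X1) → no; 1× O (X2) → no; 1× C (X4) → no.
That gives 2 matching atoms.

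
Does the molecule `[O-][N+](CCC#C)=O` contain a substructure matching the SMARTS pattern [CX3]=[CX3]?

The pattern [CX3]=[CX3] describes a non-aromatic C=C double bond between two sp2 carbons — an alkene.
The closest candidate here is an ethynyl group (-C#CH), but the C-C bond is a triple bond, not a double bond. No other fragment satisfies the full query, so there is no match.

No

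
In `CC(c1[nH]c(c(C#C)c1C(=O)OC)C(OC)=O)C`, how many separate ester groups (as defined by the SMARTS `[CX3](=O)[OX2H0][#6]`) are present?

[CX3](=O)[OX2H0][#6] is the SMARTS for an ester: a carbonyl carbon bonded to an oxygen that is itself bonded to carbon (no H on that O).
The molecule carries 2 separate instances of a methyl-ester group (-C(=O)OCH3) meeting every constraint; each maps to a distinct set of atoms, giving 2 matches.

2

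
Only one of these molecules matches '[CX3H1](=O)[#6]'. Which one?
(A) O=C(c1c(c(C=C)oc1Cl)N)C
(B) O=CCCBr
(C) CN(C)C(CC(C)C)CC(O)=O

B

[CX3H1](=O)[#6] describes an sp2 carbon with one H, double-bonded to O and single-bonded to carbon (an aldehyde).
(A) has an acetyl/ketone group (-C(=O)CH3) but the carbonyl carbon has H0 (two carbon neighbours), not H1.
(B) contains an aldehyde (-CHO), which satisfies every atom and bond constraint.
(C) has a carboxylic acid group (-C(=O)OH) but the carbonyl carbon has H0 and is bonded to O, not H1.
So the answer is (B).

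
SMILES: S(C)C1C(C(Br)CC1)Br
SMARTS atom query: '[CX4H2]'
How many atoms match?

2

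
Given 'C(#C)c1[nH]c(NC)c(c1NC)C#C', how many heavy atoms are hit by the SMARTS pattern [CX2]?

The query [CX2] means: C with X2: aliphatic carbon with exactly 2 total connections.
Check the 13 heavy atoms by environment: 1× n (aromatic, X3) → no; 4× c (aromatic, X3) → no; 4× C (X2) → match; 2× N (X3) → no; 2× C (X4) → no.
That gives 4 matching atoms.

4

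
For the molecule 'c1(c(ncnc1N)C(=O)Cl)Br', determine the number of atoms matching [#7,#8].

4

The query [#7,#8] means: nitrogen or oxygen (comma = OR).
Check the 11 heavy atoms by environment: 2× n (aromatic) → match; 4× c (aromatic) → no; 1× N → match; 1× Br → no; 1× C → no; 1× O → match; 1× Cl → no.
Summing the matching environments: 2 + 1 + 1 = 4 matching atoms.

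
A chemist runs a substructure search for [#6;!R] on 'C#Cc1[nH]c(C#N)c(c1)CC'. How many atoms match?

5

The query [#6;!R] means: carbon not in any ring.
Check the 11 heavy atoms by environment: 1× n (aromatic, in 5-ring) → no; 4× c (aromatic, in 5-ring) → no; 5× C (acyclic) → match; 1× N (acyclic) → no.
That gives 5 matching atoms.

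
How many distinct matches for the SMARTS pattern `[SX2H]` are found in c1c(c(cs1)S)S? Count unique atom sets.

[SX2H] is the SMARTS for a thiol: an aliphatic sulfur with two connections, one being H.
The molecule carries 2 separate instances of a thiol (-SH) meeting every constraint; each maps to a distinct set of atoms, giving 2 matches.

2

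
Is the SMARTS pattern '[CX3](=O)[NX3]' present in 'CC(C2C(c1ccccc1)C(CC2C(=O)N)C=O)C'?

Yes

The pattern [CX3](=O)[NX3] describes a carbonyl carbon bonded to a trivalent nitrogen — an amide.
The molecule carries a primary amide (-C(=O)NH2), whose atoms satisfy every constraint of the query, so the pattern matches.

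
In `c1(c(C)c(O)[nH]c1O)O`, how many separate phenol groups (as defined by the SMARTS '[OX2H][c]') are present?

3

[OX2H][c] is the SMARTS for a phenol: a hydroxyl oxygen attached to an aromatic carbon.
The molecule carries 3 separate instances of a hydroxyl group (-OH) meeting every constraint; each maps to a distinct set of atoms, giving 3 matches.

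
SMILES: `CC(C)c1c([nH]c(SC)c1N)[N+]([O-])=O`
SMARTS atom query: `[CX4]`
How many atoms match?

The query [CX4] means: C with X4: aliphatic carbon with exactly 4 total connections (bonds + H).
Check the 14 heavy atoms by environment: 1× n (aromatic, X3) → no; 4× c (aromatic, X3) → no; 1× N (charge +1, X3) → no; 1× O (charge -1, X1) → no; 1× O (X1) → no; 1× N (X3) → no; 4× C (X4) → match; 1× S (X2) → no.
That gives 4 matching atoms.

4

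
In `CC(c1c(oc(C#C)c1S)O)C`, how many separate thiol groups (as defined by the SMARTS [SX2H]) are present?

1

[SX2H] is the SMARTS for a thiol: an aliphatic sulfur with two connections, one being H.
Exactly one fragment in the molecule meets all constraints, giving 1 match.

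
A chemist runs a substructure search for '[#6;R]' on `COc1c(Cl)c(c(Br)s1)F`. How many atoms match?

4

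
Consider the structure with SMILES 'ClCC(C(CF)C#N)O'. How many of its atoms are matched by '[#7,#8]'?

2

The query [#7,#8] means: nitrogen or oxygen (comma = OR).
Check the 9 heavy atoms by environment: 5× C → no; 1× N → match; 1× O → match; 1× F → no; 1× Cl → no.
Summing the matching environments: 1 + 1 = 2 matching atoms.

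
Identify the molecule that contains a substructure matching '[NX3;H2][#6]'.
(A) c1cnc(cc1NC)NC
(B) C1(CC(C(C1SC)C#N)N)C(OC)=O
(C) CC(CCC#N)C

B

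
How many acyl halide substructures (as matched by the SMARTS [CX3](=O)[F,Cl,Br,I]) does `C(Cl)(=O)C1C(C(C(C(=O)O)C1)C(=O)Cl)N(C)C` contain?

2

[CX3](=O)[F,Cl,Br,I] is the SMARTS for an acyl halide: a carbonyl carbon bonded to a halogen.
The molecule carries 2 separate instances of an acyl chloride (-C(=O)Cl) meeting every constraint; each maps to a distinct set of atoms, giving 2 matches.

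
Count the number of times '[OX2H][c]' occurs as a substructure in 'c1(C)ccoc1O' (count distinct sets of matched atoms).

[OX2H][c] is the SMARTS for a phenol: a hydroxyl oxygen attached to an aromatic carbon.
Exactly one fragment in the molecule meets all constraints, giving 1 match.

1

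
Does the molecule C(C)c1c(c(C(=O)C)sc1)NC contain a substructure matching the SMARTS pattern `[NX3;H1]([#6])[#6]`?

The pattern [NX3;H1]([#6])[#6] describes a trivalent nitrogen with one H, bonded to two carbons — a secondary amine.
The molecule carries an N-methylamino group (-NHCH3), whose atoms satisfy every constraint of the query, so the pattern matches.

Yes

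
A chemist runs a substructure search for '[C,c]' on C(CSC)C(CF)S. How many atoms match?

5

The query [C,c] means: comma = OR; matches aliphatic or aromatic carbon — same as #6.
Check the 8 heavy atoms by environment: 5× C → match; 2× S → no; 1× F → no.
That gives 5 matching atoms.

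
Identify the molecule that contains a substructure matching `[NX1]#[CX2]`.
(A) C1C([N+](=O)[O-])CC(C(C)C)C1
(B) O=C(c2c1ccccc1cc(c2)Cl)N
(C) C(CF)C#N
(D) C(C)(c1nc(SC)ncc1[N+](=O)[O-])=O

[NX1]#[CX2] describes a nitrogen triple-bonded to a two-connected carbon (a nitrile).
(A) has a nitro group (-[N+](=O)[O-]) but there is no C#N triple bond.
(B) has a primary amide (-C(=O)NH2) but the nitrogen is NX3, not NX1.
(C) contains a nitrile (-C#N), which satisfies every atom and bond constraint.
(D) has a nitro group (-[N+](=O)[O-]) but there is no C#N triple bond.
So the answer is (C).

C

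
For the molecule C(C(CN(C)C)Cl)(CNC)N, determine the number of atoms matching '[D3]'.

The query [D3] means: atom with exactly three heavy-atom neighbours.
Check the 11 heavy atoms by environment: 2× C (D2) → no; 2× C (D3) → match; 1× N (D1) → no; 1× N (D2) → no; 3× C (D1) → no; 1× N (D3) → match; 1× Cl (D1) → no.
Summing the matching environments: 2 + 1 = 3 matching atoms.

3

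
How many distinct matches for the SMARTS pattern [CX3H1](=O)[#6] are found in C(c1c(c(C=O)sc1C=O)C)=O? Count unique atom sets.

3

[CX3H1](=O)[#6] is the SMARTS for an aldehyde: an sp2 carbon with one H, double-bonded to O and single-bonded to carbon.
The molecule carries 3 separate instances of an aldehyde (-CHO) meeting every constraint; each maps to a distinct set of atoms, giving 3 matches.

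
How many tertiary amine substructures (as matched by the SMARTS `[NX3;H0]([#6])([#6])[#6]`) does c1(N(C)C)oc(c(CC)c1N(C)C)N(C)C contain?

3

[NX3;H0]([#6])([#6])[#6] is the SMARTS for a tertiary amine: a trivalent nitrogen with no H, bonded to three carbons.
The molecule carries 3 separate instances of a dimethylamino group (-N(CH3)2) meeting every constraint; each maps to a distinct set of atoms, giving 3 matches.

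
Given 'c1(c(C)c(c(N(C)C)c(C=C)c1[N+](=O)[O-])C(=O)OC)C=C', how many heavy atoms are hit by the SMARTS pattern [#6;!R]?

9

The query [#6;!R] means: carbon not in any ring.
Check the 21 heavy atoms by environment: 6× c (aromatic, in 6-ring) → no; 9× C (acyclic) → match; 3× O (acyclic) → no; 1× N (charge +1, acyclic) → no; 1× O (charge -1, acyclic) → no; 1× N (acyclic) → no.
That gives 9 matching atoms.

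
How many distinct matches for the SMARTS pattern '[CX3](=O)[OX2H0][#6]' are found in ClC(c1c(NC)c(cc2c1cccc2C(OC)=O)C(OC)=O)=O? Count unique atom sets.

2

[CX3](=O)[OX2H0][#6] is the SMARTS for an ester: a carbonyl carbon bonded to an oxygen that is itself bonded to carbon (no H on that O).
The molecule carries 2 separate instances of a methyl-ester group (-C(=O)OCH3) meeting every constraint; each maps to a distinct set of atoms, giving 2 matches.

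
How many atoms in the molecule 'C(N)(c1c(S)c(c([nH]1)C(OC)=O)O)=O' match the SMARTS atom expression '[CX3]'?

2

Check the 14 heavy atoms by environment: 1× n (aromatic, X3) → no; 4× c (aromatic, X3) → no; 2× C (X3) → match; 2× O (X1) → no; 1× N (X3) → no; 2× O (X2) → no; 1× C (X4) → no; 1× S (X2) → no.
That gives 2 matching atoms.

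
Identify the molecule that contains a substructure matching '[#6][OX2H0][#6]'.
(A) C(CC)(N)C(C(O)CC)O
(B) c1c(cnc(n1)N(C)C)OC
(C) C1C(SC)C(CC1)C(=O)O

[#6][OX2H0][#6] describes an aliphatic oxygen bridging two carbons with no H on the oxygen (an ether).
(A) has a hydroxyl group (-OH) but the oxygen has H1, not H0 bridging two carbons.
(B) contains a methoxy ether (-OCH3), which satisfies every atom and bond constraint.
(C) has a carboxylic acid group (-C(=O)OH) but the -OH oxygen has H1; the =O is OX1, not OX2.
So the answer is (B).

B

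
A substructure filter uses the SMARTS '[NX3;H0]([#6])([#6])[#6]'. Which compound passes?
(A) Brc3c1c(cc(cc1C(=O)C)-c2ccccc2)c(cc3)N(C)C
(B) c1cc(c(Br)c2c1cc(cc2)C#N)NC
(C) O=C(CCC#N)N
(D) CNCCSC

A

[NX3;H0]([#6])([#6])[#6] describes a trivalent nitrogen with no H, bonded to three carbons (a tertiary amine).
(A) contains a dimethylamino group (-N(CH3)2), which satisfies every atom and bond constraint.
(B) has an N-methylamino group (-NHCH3) but the nitrogen still has one H (H1), not H0.
(C) has a primary amide (-C(=O)NH2) but the amide nitrogen has H2 and only one carbon neighbour.
(D) has an N-methylamino group (-NHCH3) but the nitrogen still has one H (H1), not H0.
So the answer is (A).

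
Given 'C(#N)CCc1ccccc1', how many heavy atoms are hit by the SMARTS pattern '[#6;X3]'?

6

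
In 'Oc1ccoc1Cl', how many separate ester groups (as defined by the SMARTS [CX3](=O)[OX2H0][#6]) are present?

0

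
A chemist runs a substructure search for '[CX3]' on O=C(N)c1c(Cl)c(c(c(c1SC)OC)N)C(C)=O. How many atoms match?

The query [CX3] means: C with X3: aliphatic carbon with exactly 3 total connections.
Check the 18 heavy atoms by environment: 6× c (aromatic, X3) → no; 2× N (X3) → no; 2× C (X3) → match; 2× O (X1) → no; 3× C (X4) → no; 1× S (X2) → no; 1× O (X2) → no; 1× Cl (X1) → no.
That gives 2 matching atoms.

2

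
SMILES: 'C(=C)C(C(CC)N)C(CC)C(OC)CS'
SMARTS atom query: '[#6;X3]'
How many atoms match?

The query [#6;X3] means: any carbon (aromatic or not) with three total connections.
Check the 15 heavy atoms by environment: 10× C (X4) → no; 1× O (X2) → no; 1× N (X3) → no; 2× C (X3) → match; 1× S (X2) → no.
That gives 2 matching atoms.

2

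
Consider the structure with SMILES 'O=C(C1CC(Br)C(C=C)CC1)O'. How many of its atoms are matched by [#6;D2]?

4

Check the 12 heavy atoms by environment: 4× C (D2) → match; 4× C (D3) → no; 1× C (D1) → no; 1× Br (D1) → no; 2× O (D1) → no.
That gives 4 matching atoms.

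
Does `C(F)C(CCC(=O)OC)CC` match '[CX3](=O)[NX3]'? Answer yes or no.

No

The pattern [CX3](=O)[NX3] describes a carbonyl carbon bonded to a trivalent nitrogen — an amide.
The closest candidate here is a methyl-ester group (-C(=O)OCH3), but the carbonyl is bonded to O, not to an NX3 nitrogen. No other fragment satisfies the full query, so there is no match.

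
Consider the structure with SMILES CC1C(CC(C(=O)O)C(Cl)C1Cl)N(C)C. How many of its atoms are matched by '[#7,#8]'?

3

The query [#7,#8] means: nitrogen or oxygen (comma = OR).
Check the 15 heavy atoms by environment: 10× C → no; 1× N → match; 2× Cl → no; 2× O → match.
Summing the matching environments: 1 + 2 = 3 matching atoms.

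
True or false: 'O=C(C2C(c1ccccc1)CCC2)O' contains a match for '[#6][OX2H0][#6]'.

False

The pattern [#6][OX2H0][#6] describes an aliphatic oxygen bridging two carbons with no H on the oxygen — an ether.
The closest candidate here is a carboxylic acid group (-C(=O)OH), but the -OH oxygen has H1; the =O is OX1, not OX2. No other fragment satisfies the full query, so there is no match.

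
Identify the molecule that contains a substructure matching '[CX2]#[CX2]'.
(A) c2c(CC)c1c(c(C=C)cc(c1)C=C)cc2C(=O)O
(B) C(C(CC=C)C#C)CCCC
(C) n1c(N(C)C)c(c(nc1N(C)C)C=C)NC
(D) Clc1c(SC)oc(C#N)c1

B

[CX2]#[CX2] describes a carbon-carbon triple bond (an alkyne).
(A) has a vinyl group (-CH=CH2) but the C=C is a double bond; both carbons are CX3, not CX2.
(B) contains an ethynyl group (-C#CH), which satisfies every atom and bond constraint.
(C) has a vinyl group (-CH=CH2) but the C=C is a double bond; both carbons are CX3, not CX2.
(D) has a nitrile (-C#N) but the triple bond is C#N, not C#C.
So the answer is (B).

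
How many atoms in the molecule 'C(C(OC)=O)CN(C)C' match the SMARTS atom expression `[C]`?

6

The query [C] means: uppercase C matches aliphatic (non-aromatic) carbon only.
Check the 9 heavy atoms by environment: 6× C → match; 1× N → no; 2× O → no.
That gives 6 matching atoms.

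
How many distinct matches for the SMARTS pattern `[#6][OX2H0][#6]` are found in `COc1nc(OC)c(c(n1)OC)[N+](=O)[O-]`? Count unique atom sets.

[#6][OX2H0][#6] is the SMARTS for an ether: an aliphatic oxygen bridging two carbons with no H on the oxygen.
The molecule carries 3 separate instances of a methoxy ether (-OCH3) meeting every constraint; each maps to a distinct set of atoms, giving 3 matches.

3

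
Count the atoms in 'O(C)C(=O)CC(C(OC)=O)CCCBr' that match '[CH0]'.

The query [CH0] means: aliphatic carbon with no attached hydrogen.
Check the 14 heavy atoms by environment: 4× C (H2) → no; 1× C (H1) → no; 2× C (H0) → match; 4× O (H0) → no; 2× C (H3) → no; 1× Br (H0) → no.
That gives 2 matching atoms.

2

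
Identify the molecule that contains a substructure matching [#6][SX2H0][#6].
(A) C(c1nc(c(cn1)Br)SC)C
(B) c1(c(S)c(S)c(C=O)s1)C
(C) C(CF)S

A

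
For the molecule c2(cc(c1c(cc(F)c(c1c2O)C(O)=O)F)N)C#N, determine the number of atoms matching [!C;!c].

7

The query [!C;!c] means: neither aliphatic nor aromatic carbon — same as [!#6].
Check the 19 heavy atoms by environment: 10× c (aromatic) → no; 2× C → no; 3× O → match; 2× F → match; 2× N → match.
Summing the matching environments: 3 + 2 + 2 = 7 matching atoms.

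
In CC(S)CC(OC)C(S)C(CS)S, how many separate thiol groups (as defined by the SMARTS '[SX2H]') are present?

[SX2H] is the SMARTS for a thiol: an aliphatic sulfur with two connections, one being H.
The molecule carries 4 separate instances of a thiol (-SH) meeting every constraint; each maps to a distinct set of atoms, giving 4 matches.

4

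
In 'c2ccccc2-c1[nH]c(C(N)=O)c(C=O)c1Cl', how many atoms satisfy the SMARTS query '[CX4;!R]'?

0

The query [CX4;!R] means: aliphatic carbon with four total connections, not in a ring.
Check the 17 heavy atoms by environment: 1× n (aromatic, X3, in 5-ring) → no; 4× c (aromatic, X3, in 5-ring) → no; 6× c (aromatic, X3, in 6-ring) → no; 1× Cl (X1, acyclic) → no; 2× C (X3, acyclic) → no; 2× O (X1, acyclic) → no; 1× N (X3, acyclic) → no.
No environment satisfies the query, so 0 matching atoms.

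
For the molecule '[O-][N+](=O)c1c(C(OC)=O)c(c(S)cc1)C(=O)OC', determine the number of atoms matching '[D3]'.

7

The query [D3] means: atom with exactly three heavy-atom neighbours.
Check the 18 heavy atoms by environment: 2× c (aromatic, D2) → no; 4× c (aromatic, D3) → match; 1× S (D1) → no; 1× N (charge +1, D3) → match; 1× O (charge -1, D1) → no; 3× O (D1) → no; 2× C (D3) → match; 2× O (D2) → no; 2× C (D1) → no.
Summing the matching environments: 4 + 1 + 2 = 7 matching atoms.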